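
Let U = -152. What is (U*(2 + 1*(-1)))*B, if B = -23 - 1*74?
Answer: 14744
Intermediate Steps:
B = -97 (B = -23 - 74 = -97)
(U*(2 + 1*(-1)))*B = -152*(2 + 1*(-1))*(-97) = -152*(2 - 1)*(-97) = -152*1*(-97) = -152*(-97) = 14744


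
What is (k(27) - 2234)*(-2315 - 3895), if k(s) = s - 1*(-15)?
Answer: 13612320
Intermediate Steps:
k(s) = 15 + s (k(s) = s + 15 = 15 + s)
(k(27) - 2234)*(-2315 - 3895) = ((15 + 27) - 2234)*(-2315 - 3895) = (42 - 2234)*(-6210) = -2192*(-6210) = 13612320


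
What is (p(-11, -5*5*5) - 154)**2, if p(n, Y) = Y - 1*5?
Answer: 80656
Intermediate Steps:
p(n, Y) = -5 + Y (p(n, Y) = Y - 5 = -5 + Y)
(p(-11, -5*5*5) - 154)**2 = ((-5 - 5*5*5) - 154)**2 = ((-5 - 25*5) - 154)**2 = ((-5 - 125) - 154)**2 = (-130 - 154)**2 = (-284)**2 = 80656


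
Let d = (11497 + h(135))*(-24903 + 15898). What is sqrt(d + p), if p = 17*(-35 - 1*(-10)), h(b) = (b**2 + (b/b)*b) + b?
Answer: I*sqrt(270078385) ≈ 16434.0*I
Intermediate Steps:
h(b) = b**2 + 2*b (h(b) = (b**2 + 1*b) + b = (b**2 + b) + b = (b + b**2) + b = b**2 + 2*b)
d = -270077960 (d = (11497 + 135*(2 + 135))*(-24903 + 15898) = (11497 + 135*137)*(-9005) = (11497 + 18495)*(-9005) = 29992*(-9005) = -270077960)
p = -425 (p = 17*(-35 + 10) = 17*(-25) = -425)
sqrt(d + p) = sqrt(-270077960 - 425) = sqrt(-270078385) = I*sqrt(270078385)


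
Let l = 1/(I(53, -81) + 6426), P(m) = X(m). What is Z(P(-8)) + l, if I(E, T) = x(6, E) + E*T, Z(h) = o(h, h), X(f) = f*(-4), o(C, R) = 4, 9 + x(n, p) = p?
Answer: 8709/2177 ≈ 4.0005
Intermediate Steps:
x(n, p) = -9 + p
X(f) = -4*f
P(m) = -4*m
Z(h) = 4
I(E, T) = -9 + E + E*T (I(E, T) = (-9 + E) + E*T = -9 + E + E*T)
l = 1/2177 (l = 1/((-9 + 53 + 53*(-81)) + 6426) = 1/((-9 + 53 - 4293) + 6426) = 1/(-4249 + 6426) = 1/2177 ≈ 0.00045935)
Z(P(-8)) + l = 4 + 1/2177 = 8709/2177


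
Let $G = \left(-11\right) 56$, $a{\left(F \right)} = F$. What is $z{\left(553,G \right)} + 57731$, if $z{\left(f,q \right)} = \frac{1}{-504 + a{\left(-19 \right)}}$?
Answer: $\frac{30193312}{523} \approx 57731.0$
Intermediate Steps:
$G = -616$
$z{\left(f,q \right)} = - \frac{1}{523}$ ($z{\left(f,q \right)} = \frac{1}{-504 - 19} = \frac{1}{-523} = - \frac{1}{523}$)
$z{\left(553,G \right)} + 57731 = - \frac{1}{523} + 57731 = \frac{30193312}{523}$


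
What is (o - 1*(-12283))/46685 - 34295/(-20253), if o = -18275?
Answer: 1479706099/945511305 ≈ 1.5650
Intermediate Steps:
(o - 1*(-12283))/46685 - 34295/(-20253) = (-18275 - 1*(-12283))/46685 - 34295/(-20253) = (-18275 + 12283)*(1/46685) - 34295*(-1/20253) = -5992*1/46685 + 34295/20253 = -5992/46685 + 34295/20253 = 1479706099/945511305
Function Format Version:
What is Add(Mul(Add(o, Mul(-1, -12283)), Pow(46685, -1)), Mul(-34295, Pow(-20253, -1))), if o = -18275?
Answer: Rational(1479706099, 945511305) ≈ 1.5650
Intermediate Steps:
Add(Mul(Add(o, Mul(-1, -12283)), Pow(46685, -1)), Mul(-34295, Pow(-20253, -1))) = Add(Mul(Add(-18275, Mul(-1, -12283)), Pow(46685, -1)), Mul(-34295, Pow(-20253, -1))) = Add(Mul(Add(-18275, 12283), Rational(1, 46685)), Mul(-34295, Rational(-1, 20253))) = Add(Mul(-5992, Rational(1, 46685)), Rational(34295, 20253)) = Add(Rational(-5992, 46685), Rational(34295, 20253)) = Rational(1479706099, 945511305)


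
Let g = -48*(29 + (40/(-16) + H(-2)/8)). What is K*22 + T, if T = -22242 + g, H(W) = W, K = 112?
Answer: -21038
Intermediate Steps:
g = -1260 (g = -48*(29 + (40/(-16) - 2/8)) = -48*(29 + (40*(-1/16) - 2*1/8)) = -48*(29 + (-5/2 - 1/4)) = -48*(29 - 11/4) = -48*105/4 = -1260)
T = -23502 (T = -22242 - 1260 = -23502)
K*22 + T = 112*22 - 23502 = 2464 - 23502 = -21038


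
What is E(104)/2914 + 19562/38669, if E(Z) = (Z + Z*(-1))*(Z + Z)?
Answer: 19562/38669 ≈ 0.50588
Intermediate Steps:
E(Z) = 0 (E(Z) = (Z - Z)*(2*Z) = 0*(2*Z) = 0)
E(104)/2914 + 19562/38669 = 0/2914 + 19562/38669 = 0*(1/2914) + 19562*(1/38669) = 0 + 19562/38669 = 19562/38669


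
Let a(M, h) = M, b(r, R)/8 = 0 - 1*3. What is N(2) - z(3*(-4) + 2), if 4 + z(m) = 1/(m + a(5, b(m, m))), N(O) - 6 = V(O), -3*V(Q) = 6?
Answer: 41/5 ≈ 8.2000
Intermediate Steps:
V(Q) = -2 (V(Q) = -⅓*6 = -2)
b(r, R) = -24 (b(r, R) = 8*(0 - 1*3) = 8*(0 - 3) = 8*(-3) = -24)
N(O) = 4 (N(O) = 6 - 2 = 4)
z(m) = -4 + 1/(5 + m) (z(m) = -4 + 1/(m + 5) = -4 + 1/(5 + m))
N(2) - z(3*(-4) + 2) = 4 - (-19 - 4*(3*(-4) + 2))/(5 + (3*(-4) + 2)) = 4 - (-19 - 4*(-12 + 2))/(5 + (-12 + 2)) = 4 - (-19 - 4*(-10))/(5 - 10) = 4 - (-19 + 40)/(-5) = 4 - (-1)*21/5 = 4 - 1*(-21/5) = 4 + 21/5 = 41/5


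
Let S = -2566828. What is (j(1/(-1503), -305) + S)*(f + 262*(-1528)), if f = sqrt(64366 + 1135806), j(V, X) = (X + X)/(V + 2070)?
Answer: 3197058992354872352/3111209 - 15971878583764*sqrt(300043)/3111209 ≈ 1.0248e+12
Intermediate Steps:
j(V, X) = 2*X/(2070 + V) (j(V, X) = (2*X)/(2070 + V) = 2*X/(2070 + V))
f = 2*sqrt(300043) (f = sqrt(1200172) = 2*sqrt(300043) ≈ 1095.5)
(j(1/(-1503), -305) + S)*(f + 262*(-1528)) = (2*(-305)/(2070 + 1/(-1503)) - 2566828)*(2*sqrt(300043) + 262*(-1528)) = (2*(-305)/(2070 - 1/1503) - 2566828)*(2*sqrt(300043) - 400336) = (2*(-305)/(3111209/1503) - 2566828)*(-400336 + 2*sqrt(300043)) = (2*(-305)*(1503/3111209) - 2566828)*(-400336 + 2*sqrt(300043)) = (-916830/3111209 - 2566828)*(-400336 + 2*sqrt(300043)) = -7985939291882*(-400336 + 2*sqrt(300043))/3111209 = 3197058992354872352/3111209 - 15971878583764*sqrt(300043)/3111209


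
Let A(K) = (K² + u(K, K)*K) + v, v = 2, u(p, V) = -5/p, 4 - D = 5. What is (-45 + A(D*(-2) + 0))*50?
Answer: -2200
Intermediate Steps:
D = -1 (D = 4 - 1*5 = 4 - 5 = -1)
A(K) = -3 + K² (A(K) = (K² + (-5/K)*K) + 2 = (K² - 5) + 2 = (-5 + K²) + 2 = -3 + K²)
(-45 + A(D*(-2) + 0))*50 = (-45 + (-3 + (-1*(-2) + 0)²))*50 = (-45 + (-3 + (2 + 0)²))*50 = (-45 + (-3 + 2²))*50 = (-45 + (-3 + 4))*50 = (-45 + 1)*50 = -44*50 = -2200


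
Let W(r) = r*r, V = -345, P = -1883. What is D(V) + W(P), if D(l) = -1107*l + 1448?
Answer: 3929052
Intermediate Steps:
W(r) = r²
D(l) = 1448 - 1107*l
D(V) + W(P) = (1448 - 1107*(-345)) + (-1883)² = (1448 + 381915) + 3545689 = 383363 + 3545689 = 3929052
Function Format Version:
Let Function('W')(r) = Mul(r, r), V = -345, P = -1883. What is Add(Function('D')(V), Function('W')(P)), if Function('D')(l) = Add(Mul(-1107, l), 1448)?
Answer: 3929052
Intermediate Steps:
Function('W')(r) = Pow(r, 2)
Function('D')(l) = Add(1448, Mul(-1107, l))
Add(Function('D')(V), Function('W')(P)) = Add(Add(1448, Mul(-1107, -345)), Pow(-1883, 2)) = Add(Add(1448, 381915), 3545689) = Add(383363, 3545689) = 3929052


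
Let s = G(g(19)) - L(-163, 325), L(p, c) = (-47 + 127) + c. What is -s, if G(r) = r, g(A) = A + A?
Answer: 367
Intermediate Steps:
L(p, c) = 80 + c
g(A) = 2*A
s = -367 (s = 2*19 - (80 + 325) = 38 - 1*405 = 38 - 405 = -367)
-s = -1*(-367) = 367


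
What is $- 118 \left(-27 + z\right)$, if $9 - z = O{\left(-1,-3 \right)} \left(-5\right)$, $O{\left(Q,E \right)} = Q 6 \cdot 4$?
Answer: $16284$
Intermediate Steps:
$O{\left(Q,E \right)} = 24 Q$ ($O{\left(Q,E \right)} = 6 Q 4 = 24 Q$)
$z = -111$ ($z = 9 - 24 \left(-1\right) \left(-5\right) = 9 - \left(-24\right) \left(-5\right) = 9 - 120 = -111$)
$- 118 \left(-27 + z\right) = - 118 \left(-27 - 111\right) = \left(-118\right) \left(-138\right) = 16284$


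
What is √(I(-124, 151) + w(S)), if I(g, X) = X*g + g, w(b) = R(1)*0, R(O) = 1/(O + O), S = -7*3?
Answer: 4*I*√1178 ≈ 137.29*I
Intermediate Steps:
S = -21
R(O) = 1/(2*O)
w(b) = 0 (w(b) = ((½)/1)*0 = ((½)*1)*0 = (½)*0 = 0)
I(g, X) = g + X*g
√(I(-124, 151) + w(S)) = √(-124*(1 + 151) + 0) = √(-124*152 + 0) = √(-18848 + 0) = √(-18848) = 4*I*√1178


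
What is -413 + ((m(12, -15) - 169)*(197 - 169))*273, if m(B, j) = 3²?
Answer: -1223453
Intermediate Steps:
m(B, j) = 9
-413 + ((m(12, -15) - 169)*(197 - 169))*273 = -413 + ((9 - 169)*(197 - 169))*273 = -413 - 160*28*273 = -413 - 4480*273 = -413 - 1223040 = -1223453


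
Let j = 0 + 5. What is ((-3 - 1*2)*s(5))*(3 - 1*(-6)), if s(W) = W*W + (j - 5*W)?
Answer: -225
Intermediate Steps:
j = 5
s(W) = 5 + W² - 5*W (s(W) = W*W + (5 - 5*W) = W² + (5 - 5*W) = 5 + W² - 5*W)
((-3 - 1*2)*s(5))*(3 - 1*(-6)) = ((-3 - 1*2)*(5 + 5² - 5*5))*(3 - 1*(-6)) = ((-3 - 2)*(5 + 25 - 25))*(3 + 6) = -5*5*9 = -25*9 = -225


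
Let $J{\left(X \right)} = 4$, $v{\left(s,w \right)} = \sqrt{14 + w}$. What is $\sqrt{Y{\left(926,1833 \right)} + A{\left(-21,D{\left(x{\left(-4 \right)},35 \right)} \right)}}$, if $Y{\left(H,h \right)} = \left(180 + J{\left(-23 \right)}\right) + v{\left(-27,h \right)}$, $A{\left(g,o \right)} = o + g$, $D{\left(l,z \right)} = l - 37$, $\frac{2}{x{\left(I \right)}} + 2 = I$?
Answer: $\frac{\sqrt{1131 + 9 \sqrt{1847}}}{3} \approx 12.986$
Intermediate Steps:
$x{\left(I \right)} = \frac{2}{-2 + I}$
$D{\left(l,z \right)} = -37 + l$
$A{\left(g,o \right)} = g + o$
$Y{\left(H,h \right)} = 184 + \sqrt{14 + h}$ ($Y{\left(H,h \right)} = \left(180 + 4\right) + \sqrt{14 + h} = 184 + \sqrt{14 + h}$)
$\sqrt{Y{\left(926,1833 \right)} + A{\left(-21,D{\left(x{\left(-4 \right)},35 \right)} \right)}} = \sqrt{\left(184 + \sqrt{14 + 1833}\right) - \left(58 - \frac{2}{-2 - 4}\right)} = \sqrt{\left(184 + \sqrt{1847}\right) - \left(58 + \frac{1}{3}\right)} = \sqrt{\left(184 + \sqrt{1847}\right) + \left(-21 + \left(-37 + 2 \left(- \frac{1}{6}\right)\right)\right)} = \sqrt{\left(184 + \sqrt{1847}\right) - \frac{175}{3}} = \sqrt{\frac{377}{3} + \sqrt{1847}}$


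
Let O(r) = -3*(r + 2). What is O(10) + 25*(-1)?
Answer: -61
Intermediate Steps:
O(r) = -6 - 3*r (O(r) = -3*(2 + r) = -6 - 3*r)
O(10) + 25*(-1) = (-6 - 3*10) + 25*(-1) = (-6 - 30) - 25 = -36 - 25 = -61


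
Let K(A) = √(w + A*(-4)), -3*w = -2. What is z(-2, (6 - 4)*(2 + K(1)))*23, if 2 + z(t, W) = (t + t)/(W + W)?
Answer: 23*(-2*√30 + 15*I)/(√30 - 6*I) ≈ -52.273 + 5.7262*I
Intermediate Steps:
w = ⅔ (w = -⅓*(-2) = ⅔ ≈ 0.66667)
K(A) = √(⅔ - 4*A) (K(A) = √(⅔ + A*(-4)) = √(⅔ - 4*A))
z(t, W) = -2 + t/W (z(t, W) = -2 + (t + t)/(W + W) = -2 + (2*t)/((2*W)) = -2 + (2*t)*(1/(2*W)) = -2 + t/W)
z(-2, (6 - 4)*(2 + K(1)))*23 = (-2 - 2*1/((2 + √(6 - 36*1)/3)*(6 - 4)))*23 = (-2 - 2*1/(2*(2 + √(6 - 36)/3)))*23 = (-2 - 2*1/(2*(2 + √(-30)/3)))*23 = (-2 - 2*1/(2*(2 + (I*√30)/3)))*23 = (-2 - 2*1/(2*(2 + I*√30/3)))*23 = (-2 - 2/(4 + 2*I*√30/3))*23 = -46 - 46/(4 + 2*I*√30/3)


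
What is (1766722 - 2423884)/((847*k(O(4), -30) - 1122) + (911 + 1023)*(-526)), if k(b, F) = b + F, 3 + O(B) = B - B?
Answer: 657162/1046357 ≈ 0.62805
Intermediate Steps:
O(B) = -3 (O(B) = -3 + (B - B) = -3 + 0 = -3)
k(b, F) = F + b
(1766722 - 2423884)/((847*k(O(4), -30) - 1122) + (911 + 1023)*(-526)) = (1766722 - 2423884)/((847*(-30 - 3) - 1122) + (911 + 1023)*(-526)) = -657162/((847*(-33) - 1122) + 1934*(-526)) = -657162/((-27951 - 1122) - 1017284) = -657162/(-29073 - 1017284) = -657162/(-1046357) = -657162*(-1/1046357) = 657162/1046357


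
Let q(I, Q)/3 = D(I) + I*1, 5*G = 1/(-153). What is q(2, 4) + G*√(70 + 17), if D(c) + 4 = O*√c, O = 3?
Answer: -6 + 9*√2 - √87/765 ≈ 6.7157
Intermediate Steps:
D(c) = -4 + 3*√c
G = -1/765 (G = (⅕)/(-153) = (⅕)*(-1/153) = -1/765 ≈ -0.0013072)
q(I, Q) = -12 + 3*I + 9*√I (q(I, Q) = 3*((-4 + 3*√I) + I*1) = 3*((-4 + 3*√I) + I) = 3*(-4 + I + 3*√I) = -12 + 3*I + 9*√I)
q(2, 4) + G*√(70 + 17) = (-12 + 3*2 + 9*√2) - √(70 + 17)/765 = (-12 + 6 + 9*√2) - √87/765 = (-6 + 9*√2) - √87/765 = -6 + 9*√2 - √87/765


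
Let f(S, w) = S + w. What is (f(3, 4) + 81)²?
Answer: 7744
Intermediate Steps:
(f(3, 4) + 81)² = ((3 + 4) + 81)² = (7 + 81)² = 88² = 7744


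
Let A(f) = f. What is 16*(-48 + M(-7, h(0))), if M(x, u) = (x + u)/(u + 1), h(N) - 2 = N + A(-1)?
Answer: -816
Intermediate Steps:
h(N) = 1 + N (h(N) = 2 + (N - 1) = 2 + (-1 + N) = 1 + N)
M(x, u) = (u + x)/(1 + u)
16*(-48 + M(-7, h(0))) = 16*(-48 + ((1 + 0) - 7)/(1 + (1 + 0))) = 16*(-48 + (1 - 7)/(1 + 1)) = 16*(-48 - 6/2) = 16*(-48 + (½)*(-6)) = 16*(-48 - 3) = 16*(-51) = -816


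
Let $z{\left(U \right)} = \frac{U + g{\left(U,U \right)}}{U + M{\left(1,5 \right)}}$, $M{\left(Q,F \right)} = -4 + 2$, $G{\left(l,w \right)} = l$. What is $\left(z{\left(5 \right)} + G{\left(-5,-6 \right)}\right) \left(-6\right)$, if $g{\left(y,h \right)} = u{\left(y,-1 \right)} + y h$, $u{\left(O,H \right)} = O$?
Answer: $-40$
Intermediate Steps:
$g{\left(y,h \right)} = y + h y$ ($g{\left(y,h \right)} = y + y h = y + h y$)
$M{\left(Q,F \right)} = -2$
$z{\left(U \right)} = \frac{U + U \left(1 + U\right)}{-2 + U}$ ($z{\left(U \right)} = \frac{U + U \left(1 + U\right)}{U - 2} = \frac{U + U \left(1 + U\right)}{-2 + U}$)
$\left(z{\left(5 \right)} + G{\left(-5,-6 \right)}\right) \left(-6\right) = \left(\frac{5 \left(2 + 5\right)}{-2 + 5} - 5\right) \left(-6\right) = \left(5 \cdot \frac{1}{3} \cdot 7 - 5\right) \left(-6\right) = \left(\frac{35}{3} - 5\right) \left(-6\right) = \frac{20}{3} \left(-6\right) = -40$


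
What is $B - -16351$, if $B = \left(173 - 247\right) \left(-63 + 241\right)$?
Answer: $3179$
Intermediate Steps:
$B = -13172$ ($B = \left(-74\right) 178 = -13172$)
$B - -16351 = -13172 - -16351 = -13172 + 16351 = 3179$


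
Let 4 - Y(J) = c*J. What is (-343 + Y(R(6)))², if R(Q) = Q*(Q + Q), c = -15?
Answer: 549081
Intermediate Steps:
R(Q) = 2*Q² (R(Q) = Q*(2*Q) = 2*Q²)
Y(J) = 4 + 15*J (Y(J) = 4 - (-15)*J = 4 + 15*J)
(-343 + Y(R(6)))² = (-343 + (4 + 15*(2*6²)))² = (-343 + (4 + 15*(2*36)))² = (-343 + (4 + 15*72))² = (-343 + (4 + 1080))² = (-343 + 1084)² = 741² = 549081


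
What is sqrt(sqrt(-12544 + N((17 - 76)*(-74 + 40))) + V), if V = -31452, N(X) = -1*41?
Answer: sqrt(-31452 + I*sqrt(12585)) ≈ 0.3163 + 177.35*I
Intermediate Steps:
N(X) = -41
sqrt(sqrt(-12544 + N((17 - 76)*(-74 + 40))) + V) = sqrt(sqrt(-12544 - 41) - 31452) = sqrt(sqrt(-12585) - 31452) = sqrt(I*sqrt(12585) - 31452) = sqrt(-31452 + I*sqrt(12585))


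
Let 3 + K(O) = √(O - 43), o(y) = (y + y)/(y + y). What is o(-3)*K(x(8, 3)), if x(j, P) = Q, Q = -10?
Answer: -3 + I*√53 ≈ -3.0 + 7.2801*I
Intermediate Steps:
x(j, P) = -10
o(y) = 1 (o(y) = (2*y)/((2*y)) = (2*y)*(1/(2*y)) = 1)
K(O) = -3 + √(-43 + O) (K(O) = -3 + √(O - 43) = -3 + √(-43 + O))
o(-3)*K(x(8, 3)) = 1*(-3 + √(-43 - 10)) = 1*(-3 + √(-53)) = 1*(-3 + I*√53) = -3 + I*√53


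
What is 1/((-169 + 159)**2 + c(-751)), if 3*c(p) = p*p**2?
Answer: -3/423564451 ≈ -7.0827e-9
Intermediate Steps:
c(p) = p**3/3 (c(p) = (p*p**2)/3 = p**3/3)
1/((-169 + 159)**2 + c(-751)) = 1/((-169 + 159)**2 + (1/3)*(-751)**3) = 1/((-10)**2 + (1/3)*(-423564751)) = 1/(100 - 423564751/3) = 1/(-423564451/3) = -3/423564451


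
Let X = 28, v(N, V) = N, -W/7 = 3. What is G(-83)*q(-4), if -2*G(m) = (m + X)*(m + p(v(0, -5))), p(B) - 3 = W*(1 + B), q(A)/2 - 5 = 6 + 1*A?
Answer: -38885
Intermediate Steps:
W = -21 (W = -7*3 = -21)
q(A) = 22 + 2*A (q(A) = 10 + 2*(6 + 1*A) = 10 + 2*(6 + A) = 10 + (12 + 2*A) = 22 + 2*A)
p(B) = -18 - 21*B (p(B) = 3 - 21*(1 + B) = 3 + (-21 - 21*B) = -18 - 21*B)
G(m) = -(-18 + m)*(28 + m)/2 (G(m) = -(m + 28)*(m + (-18 - 21*0))/2 = -(28 + m)*(m + (-18 + 0))/2 = -(28 + m)*(m - 18)/2 = -(28 + m)*(-18 + m)/2 = -(-18 + m)*(28 + m)/2)
G(-83)*q(-4) = (252 - 5*(-83) - ½*(-83)²)*(22 + 2*(-4)) = (252 + 415 - ½*6889)*(22 - 8) = (252 + 415 - 6889/2)*14 = -5555/2*14 = -38885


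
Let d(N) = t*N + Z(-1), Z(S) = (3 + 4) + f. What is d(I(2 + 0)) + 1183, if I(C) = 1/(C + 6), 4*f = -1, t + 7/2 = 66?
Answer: 19161/16 ≈ 1197.6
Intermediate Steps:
t = 125/2 (t = -7/2 + 66 = 125/2 ≈ 62.500)
f = -¼ (f = (¼)*(-1) = -¼ ≈ -0.25000)
Z(S) = 27/4 (Z(S) = (3 + 4) - ¼ = 7 - ¼ = 27/4)
I(C) = 1/(6 + C)
d(N) = 27/4 + 125*N/2 (d(N) = 125*N/2 + 27/4 = 27/4 + 125*N/2)
d(I(2 + 0)) + 1183 = (27/4 + 125/(2*(6 + (2 + 0)))) + 1183 = (27/4 + 125/(2*(6 + 2))) + 1183 = (27/4 + (125/2)/8) + 1183 = (27/4 + (125/2)*(⅛)) + 1183 = (27/4 + 125/16) + 1183 = 233/16 + 1183 = 19161/16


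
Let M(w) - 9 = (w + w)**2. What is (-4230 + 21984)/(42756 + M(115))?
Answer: 17754/95665 ≈ 0.18559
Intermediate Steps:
M(w) = 9 + 4*w**2 (M(w) = 9 + (w + w)**2 = 9 + (2*w)**2 = 9 + 4*w**2)
(-4230 + 21984)/(42756 + M(115)) = (-4230 + 21984)/(42756 + (9 + 4*115**2)) = 17754/(42756 + (9 + 4*13225)) = 17754/(42756 + (9 + 52900)) = 17754/(42756 + 52909) = 17754/95665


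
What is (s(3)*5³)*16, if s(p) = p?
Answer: 6000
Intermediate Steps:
(s(3)*5³)*16 = (3*5³)*16 = (3*125)*16 = 375*16 = 6000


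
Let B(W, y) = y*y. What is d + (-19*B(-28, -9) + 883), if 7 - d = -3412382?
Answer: 3411733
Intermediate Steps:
B(W, y) = y**2
d = 3412389 (d = 7 - 1*(-3412382) = 7 + 3412382 = 3412389)
d + (-19*B(-28, -9) + 883) = 3412389 + (-19*(-9)**2 + 883) = 3412389 + (-19*81 + 883) = 3412389 + (-1539 + 883) = 3412389 - 656 = 3411733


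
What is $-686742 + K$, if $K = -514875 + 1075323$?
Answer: $-126294$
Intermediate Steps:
$K = 560448$
$-686742 + K = -686742 + 560448 = -126294$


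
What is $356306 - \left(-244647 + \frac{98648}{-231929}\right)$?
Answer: $\frac{2362347915}{3931} \approx 6.0095 \cdot 10^{5}$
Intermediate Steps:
$356306 - \left(-244647 + \frac{98648}{-231929}\right) = 356306 + \left(\left(-98648\right) \left(- \frac{1}{231929}\right) + 244647\right) = 356306 + \left(\frac{1672}{3931} + 244647\right) = 356306 + \frac{961709029}{3931} = \frac{2362347915}{3931}$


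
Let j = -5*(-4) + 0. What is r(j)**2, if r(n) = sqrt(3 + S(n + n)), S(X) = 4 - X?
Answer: -33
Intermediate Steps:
j = 20 (j = 20 + 0 = 20)
r(n) = sqrt(7 - 2*n) (r(n) = sqrt(3 + (4 - (n + n))) = sqrt(3 + (4 - 2*n)) = sqrt(7 - 2*n))
r(j)**2 = (sqrt(7 - 2*20))**2 = (sqrt(7 - 40))**2 = (sqrt(-33))**2 = (I*sqrt(33))**2 = -33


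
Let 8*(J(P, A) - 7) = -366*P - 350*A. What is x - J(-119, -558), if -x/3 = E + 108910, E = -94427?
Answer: -293251/4 ≈ -73313.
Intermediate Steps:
x = -43449 (x = -3*(-94427 + 108910) = -3*14483 = -43449)
J(P, A) = 7 - 183*P/4 - 175*A/4 (J(P, A) = 7 + (-366*P - 350*A)/8 = 7 + (-183*P/4 - 175*A/4) = 7 - 183*P/4 - 175*A/4)
x - J(-119, -558) = -43449 - (7 - 183/4*(-119) - 175/4*(-558)) = -43449 - (7 + 21777/4 + 48825/2) = -43449 - 1*119455/4 = -43449 - 119455/4 = -293251/4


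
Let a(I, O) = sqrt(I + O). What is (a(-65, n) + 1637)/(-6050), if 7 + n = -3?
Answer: -1637/6050 - I*sqrt(3)/1210 ≈ -0.27058 - 0.0014314*I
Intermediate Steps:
n = -10 (n = -7 - 3 = -10)
(a(-65, n) + 1637)/(-6050) = (sqrt(-65 - 10) + 1637)/(-6050) = (sqrt(-75) + 1637)*(-1/6050) = (5*I*sqrt(3) + 1637)*(-1/6050) = (1637 + 5*I*sqrt(3))*(-1/6050) = -1637/6050 - I*sqrt(3)/1210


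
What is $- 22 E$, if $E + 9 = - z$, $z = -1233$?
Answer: $-26928$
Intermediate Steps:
$E = 1224$ ($E = -9 - -1233 = -9 + 1233 = 1224$)
$- 22 E = \left(-22\right) 1224 = -26928$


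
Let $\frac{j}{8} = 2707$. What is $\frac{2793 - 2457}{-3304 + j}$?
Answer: $\frac{21}{1147} \approx 0.018309$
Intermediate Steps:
$j = 21656$ ($j = 8 \cdot 2707 = 21656$)
$\frac{2793 - 2457}{-3304 + j} = \frac{2793 - 2457}{-3304 + 21656} = \frac{336}{18352} = 336 \cdot \frac{1}{18352} = \frac{21}{1147}$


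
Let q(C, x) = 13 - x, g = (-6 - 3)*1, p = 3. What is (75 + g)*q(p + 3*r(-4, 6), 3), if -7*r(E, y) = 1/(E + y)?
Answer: 660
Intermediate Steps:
r(E, y) = -1/(7*(E + y))
g = -9 (g = -9*1 = -9)
(75 + g)*q(p + 3*r(-4, 6), 3) = (75 - 9)*(13 - 1*3) = 66*(13 - 3) = 66*10 = 660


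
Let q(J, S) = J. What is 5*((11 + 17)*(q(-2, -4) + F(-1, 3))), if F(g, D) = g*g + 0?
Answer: -140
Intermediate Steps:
F(g, D) = g**2 (F(g, D) = g**2 + 0 = g**2)
5*((11 + 17)*(q(-2, -4) + F(-1, 3))) = 5*((11 + 17)*(-2 + (-1)**2)) = 5*(28*(-2 + 1)) = 5*(28*(-1)) = 5*(-28) = -140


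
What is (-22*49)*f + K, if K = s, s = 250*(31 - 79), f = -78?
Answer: 72084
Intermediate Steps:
s = -12000 (s = 250*(-48) = -12000)
K = -12000
(-22*49)*f + K = -22*49*(-78) - 12000 = -1078*(-78) - 12000 = 84084 - 12000 = 72084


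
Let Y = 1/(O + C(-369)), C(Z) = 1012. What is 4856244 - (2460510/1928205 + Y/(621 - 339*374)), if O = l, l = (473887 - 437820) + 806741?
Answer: 2461428776709209587361/506858679978300 ≈ 4.8562e+6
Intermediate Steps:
l = 842808 (l = 36067 + 806741 = 842808)
O = 842808
Y = 1/843820 (Y = 1/(842808 + 1012) = 1/843820 ≈ 1.1851e-6)
4856244 - (2460510/1928205 + Y/(621 - 339*374)) = 4856244 - (2460510/1928205 + 1/(843820*(621 - 339*374))) = 4856244 - (2460510*(1/1928205) + 1/(843820*(621 - 126786))) = 4856244 - (18226/14283 + (1/843820)/(-126165)) = 4856244 - (18226/14283 + (1/843820)*(-1/126165)) = 4856244 - (18226/14283 - 1/106460550300) = 4856244 - 1*646783329917839/506858679978300 = 4856244 - 646783329917839/506858679978300 = 2461428776709209587361/506858679978300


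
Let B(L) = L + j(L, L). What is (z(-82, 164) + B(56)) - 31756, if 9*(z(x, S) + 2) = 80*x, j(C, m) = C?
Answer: -291374/9 ≈ -32375.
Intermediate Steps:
B(L) = 2*L (B(L) = L + L = 2*L)
z(x, S) = -2 + 80*x/9 (z(x, S) = -2 + (80*x)/9 = -2 + 80*x/9)
(z(-82, 164) + B(56)) - 31756 = ((-2 + (80/9)*(-82)) + 2*56) - 31756 = ((-2 - 6560/9) + 112) - 31756 = (-6578/9 + 112) - 31756 = -5570/9 - 31756 = -291374/9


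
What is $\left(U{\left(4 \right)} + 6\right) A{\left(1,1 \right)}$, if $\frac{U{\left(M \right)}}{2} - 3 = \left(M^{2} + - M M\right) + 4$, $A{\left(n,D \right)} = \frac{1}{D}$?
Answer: $20$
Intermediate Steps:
$U{\left(M \right)} = 14$ ($U{\left(M \right)} = 6 + 2 \left(\left(M^{2} + - M M\right) + 4\right) = 6 + 2 \left(\left(M^{2} - M^{2}\right) + 4\right) = 6 + 2 \left(0 + 4\right) = 6 + 2 \cdot 4 = 6 + 8 = 14$)
$\left(U{\left(4 \right)} + 6\right) A{\left(1,1 \right)} = \frac{14 + 6}{1} = 20 \cdot 1 = 20$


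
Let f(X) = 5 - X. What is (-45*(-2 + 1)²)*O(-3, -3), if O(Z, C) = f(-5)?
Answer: -450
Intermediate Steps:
O(Z, C) = 10 (O(Z, C) = 5 - 1*(-5) = 5 + 5 = 10)
(-45*(-2 + 1)²)*O(-3, -3) = -45*(-2 + 1)²*10 = -45*(-1)²*10 = -45*1*10 = -45*10 = -450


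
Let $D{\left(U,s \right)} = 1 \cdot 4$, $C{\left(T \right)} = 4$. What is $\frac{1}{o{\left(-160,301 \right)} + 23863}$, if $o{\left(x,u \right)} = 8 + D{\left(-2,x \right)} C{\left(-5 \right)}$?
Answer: $\frac{1}{23887} \approx 4.1864 \cdot 10^{-5}$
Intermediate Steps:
$D{\left(U,s \right)} = 4$
$o{\left(x,u \right)} = 24$ ($o{\left(x,u \right)} = 8 + 4 \cdot 4 = 8 + 16 = 24$)
$\frac{1}{o{\left(-160,301 \right)} + 23863} = \frac{1}{24 + 23863} = \frac{1}{23887}$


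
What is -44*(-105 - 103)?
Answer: 9152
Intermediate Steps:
-44*(-105 - 103) = -44*(-208) = 9152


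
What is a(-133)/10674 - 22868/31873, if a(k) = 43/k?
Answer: -32465743795/45248249466 ≈ -0.71750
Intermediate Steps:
a(-133)/10674 - 22868/31873 = (43/(-133))/10674 - 22868/31873 = (43*(-1/133))*(1/10674) - 22868*1/31873 = -43/133*1/10674 - 22868/31873 = -43/1419642 - 22868/31873 = -32465743795/45248249466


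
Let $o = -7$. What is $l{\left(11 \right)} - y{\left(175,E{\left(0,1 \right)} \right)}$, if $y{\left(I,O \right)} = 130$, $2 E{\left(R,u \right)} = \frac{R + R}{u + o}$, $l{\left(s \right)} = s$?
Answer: $-119$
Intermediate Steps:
$E{\left(R,u \right)} = \frac{R}{-7 + u}$ ($E{\left(R,u \right)} = \frac{\left(R + R\right) \frac{1}{u - 7}}{2} = \frac{2 R \frac{1}{-7 + u}}{2} = \frac{R}{-7 + u}$)
$l{\left(11 \right)} - y{\left(175,E{\left(0,1 \right)} \right)} = 11 - 130 = -119$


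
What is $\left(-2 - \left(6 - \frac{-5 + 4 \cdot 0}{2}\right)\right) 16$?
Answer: $-168$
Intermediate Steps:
$\left(-2 - \left(6 - \frac{-5 + 4 \cdot 0}{2}\right)\right) 16 = \left(-2 - \left(6 - \left(-5 + 0\right) \frac{1}{2}\right)\right) 16 = \left(-2 - \frac{17}{2}\right) 16 = \left(- \frac{21}{2}\right) 16 = -168$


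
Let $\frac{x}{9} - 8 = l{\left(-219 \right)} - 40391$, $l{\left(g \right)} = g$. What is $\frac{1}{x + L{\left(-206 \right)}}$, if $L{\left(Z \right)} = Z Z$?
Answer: $- \frac{1}{322982} \approx -3.0961 \cdot 10^{-6}$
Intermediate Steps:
$L{\left(Z \right)} = Z^{2}$
$x = -365418$ ($x = 72 + 9 \left(-219 - 40391\right) = 72 + 9 \left(-40610\right) = 72 - 365490 = -365418$)
$\frac{1}{x + L{\left(-206 \right)}} = \frac{1}{-365418 + \left(-206\right)^{2}} = \frac{1}{-365418 + 42436} = \frac{1}{-322982} = - \frac{1}{322982}$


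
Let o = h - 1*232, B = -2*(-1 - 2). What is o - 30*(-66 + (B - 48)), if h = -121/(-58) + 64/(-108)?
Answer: 4712867/1566 ≈ 3009.5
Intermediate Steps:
h = 2339/1566 (h = -121*(-1/58) + 64*(-1/108) = 121/58 - 16/27 = 2339/1566 ≈ 1.4936)
B = 6 (B = -2*(-3) = 6)
o = -360973/1566 (o = 2339/1566 - 1*232 = 2339/1566 - 232 = -360973/1566 ≈ -230.51)
o - 30*(-66 + (B - 48)) = -360973/1566 - 30*(-66 + (6 - 48)) = -360973/1566 - 30*(-66 - 42) = -360973/1566 - 30*(-108) = -360973/1566 + 3240 = 4712867/1566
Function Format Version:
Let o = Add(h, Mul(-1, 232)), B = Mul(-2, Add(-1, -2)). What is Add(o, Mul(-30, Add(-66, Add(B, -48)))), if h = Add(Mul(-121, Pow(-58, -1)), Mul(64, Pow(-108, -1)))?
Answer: Rational(4712867, 1566) ≈ 3009.5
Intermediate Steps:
h = Rational(2339, 1566) (h = Add(Mul(-121, Rational(-1, 58)), Mul(64, Rational(-1, 108))) = Add(Rational(121, 58), Rational(-16, 27)) = Rational(2339, 1566) ≈ 1.4936)
B = 6 (B = Mul(-2, -3) = 6)
o = Rational(-360973, 1566) (o = Add(Rational(2339, 1566), Mul(-1, 232)) = Add(Rational(2339, 1566), -232) = Rational(-360973, 1566) ≈ -230.51)
Add(o, Mul(-30, Add(-66, Add(B, -48)))) = Add(Rational(-360973, 1566), Mul(-30, Add(-66, Add(6, -48)))) = Add(Rational(-360973, 1566), Mul(-30, Add(-66, -42))) = Add(Rational(-360973, 1566), Mul(-30, -108)) = Add(Rational(-360973, 1566), 3240) = Rational(4712867, 1566)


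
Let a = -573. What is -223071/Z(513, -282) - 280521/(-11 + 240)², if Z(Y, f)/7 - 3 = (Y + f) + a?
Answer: 3677463326/41480831 ≈ 88.655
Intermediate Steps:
Z(Y, f) = -3990 + 7*Y + 7*f (Z(Y, f) = 21 + 7*((Y + f) - 573) = 21 + 7*(-573 + Y + f) = 21 + (-4011 + 7*Y + 7*f) = -3990 + 7*Y + 7*f)
-223071/Z(513, -282) - 280521/(-11 + 240)² = -223071/(-3990 + 7*513 + 7*(-282)) - 280521/(-11 + 240)² = -223071/(-3990 + 3591 - 1974) - 280521/(229²) = -223071/(-2373) - 280521/52441 = -223071*(-1/2373) - 280521*1/52441 = 74357/791 - 280521/52441 = 3677463326/41480831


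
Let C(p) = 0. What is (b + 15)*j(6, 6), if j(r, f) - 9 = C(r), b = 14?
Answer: 261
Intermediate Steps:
j(r, f) = 9 (j(r, f) = 9 + 0 = 9)
(b + 15)*j(6, 6) = (14 + 15)*9 = 29*9 = 261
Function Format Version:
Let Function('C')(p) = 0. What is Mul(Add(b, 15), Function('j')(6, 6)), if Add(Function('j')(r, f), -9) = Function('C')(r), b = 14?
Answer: 261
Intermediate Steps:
Function('j')(r, f) = 9 (Function('j')(r, f) = Add(9, 0) = 9)
Mul(Add(b, 15), Function('j')(6, 6)) = Mul(Add(14, 15), 9) = Mul(29, 9) = 261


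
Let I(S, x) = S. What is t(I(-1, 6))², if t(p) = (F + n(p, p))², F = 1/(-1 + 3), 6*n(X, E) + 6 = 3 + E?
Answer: 1/1296 ≈ 0.00077160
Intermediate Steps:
n(X, E) = -½ + E/6 (n(X, E) = -1 + (3 + E)/6 = -1 + (½ + E/6) = -½ + E/6)
F = ½ (F = 1/2 = ½ ≈ 0.50000)
t(p) = p²/36 (t(p) = (½ + (-½ + p/6))² = (p/6)² = p²/36)
t(I(-1, 6))² = ((1/36)*(-1)²)² = ((1/36)*1)² = (1/36)² = 1/1296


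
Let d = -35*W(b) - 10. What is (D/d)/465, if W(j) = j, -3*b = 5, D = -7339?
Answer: -7339/22475 ≈ -0.32654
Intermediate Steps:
b = -5/3 (b = -1/3*5 = -5/3 ≈ -1.6667)
d = 145/3 (d = -35*(-5/3) - 10 = 175/3 - 10 = 145/3 ≈ 48.333)
(D/d)/465 = -7339/145/3/465 = -7339*3/145*(1/465) = -22017/145*1/465 = -7339/22475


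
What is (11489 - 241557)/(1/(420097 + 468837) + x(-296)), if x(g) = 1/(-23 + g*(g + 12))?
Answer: -17187667596975992/972975 ≈ -1.7665e+10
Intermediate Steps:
x(g) = 1/(-23 + g*(12 + g))
(11489 - 241557)/(1/(420097 + 468837) + x(-296)) = (11489 - 241557)/(1/(420097 + 468837) + 1/(-23 + (-296)² + 12*(-296))) = -230068/(1/888934 + 1/(-23 + 87616 - 3552)) = -230068/(1/888934 + 1/84041) = -230068/972975/74706902294 = -230068*74706902294/972975 = -17187667596975992/972975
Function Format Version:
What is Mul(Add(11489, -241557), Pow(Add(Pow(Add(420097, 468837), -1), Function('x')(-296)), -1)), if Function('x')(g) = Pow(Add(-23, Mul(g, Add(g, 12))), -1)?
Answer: Rational(-17187667596975992, 972975) ≈ -1.7665e+10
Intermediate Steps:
Function('x')(g) = Pow(Add(-23, Mul(g, Add(12, g))), -1)
Mul(Add(11489, -241557), Pow(Add(Pow(Add(420097, 468837), -1), Function('x')(-296)), -1)) = Mul(Add(11489, -241557), Pow(Add(Pow(Add(420097, 468837), -1), Pow(Add(-23, Pow(-296, 2), Mul(12, -296)), -1)), -1)) = Mul(-230068, Pow(Add(Pow(888934, -1), Pow(Add(-23, 87616, -3552), -1)), -1)) = Mul(-230068, Pow(Add(Rational(1, 888934), Pow(84041, -1)), -1)) = Mul(-230068, Pow(Add(Rational(1, 888934), Rational(1, 84041)), -1)) = Mul(-230068, Pow(Rational(972975, 74706902294), -1)) = Mul(-230068, Rational(74706902294, 972975)) = Rational(-17187667596975992, 972975)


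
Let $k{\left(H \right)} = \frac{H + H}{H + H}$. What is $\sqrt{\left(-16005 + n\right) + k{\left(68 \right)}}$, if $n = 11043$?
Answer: $11 i \sqrt{41} \approx 70.434 i$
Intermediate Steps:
$k{\left(H \right)} = 1$ ($k{\left(H \right)} = \frac{2 H}{2 H} = 2 H \frac{1}{2 H} = 1$)
$\sqrt{\left(-16005 + n\right) + k{\left(68 \right)}} = \sqrt{\left(-16005 + 11043\right) + 1} = \sqrt{-4962 + 1} = \sqrt{-4961} = 11 i \sqrt{41}$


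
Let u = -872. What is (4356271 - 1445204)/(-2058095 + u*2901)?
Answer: -2911067/4587767 ≈ -0.63453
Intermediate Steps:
(4356271 - 1445204)/(-2058095 + u*2901) = (4356271 - 1445204)/(-2058095 - 872*2901) = 2911067/(-2058095 - 2529672) = 2911067/(-4587767) = 2911067*(-1/4587767) = -2911067/4587767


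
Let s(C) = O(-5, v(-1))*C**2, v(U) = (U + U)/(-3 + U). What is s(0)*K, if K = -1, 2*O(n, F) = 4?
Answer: 0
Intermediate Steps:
v(U) = 2*U/(-3 + U) (v(U) = (2*U)/(-3 + U) = 2*U/(-3 + U))
O(n, F) = 2 (O(n, F) = (1/2)*4 = 2)
s(C) = 2*C**2
s(0)*K = (2*0**2)*(-1) = (2*0)*(-1) = 0*(-1) = 0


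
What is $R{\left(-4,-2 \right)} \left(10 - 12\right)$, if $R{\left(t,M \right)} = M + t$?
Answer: $12$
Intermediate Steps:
$R{\left(-4,-2 \right)} \left(10 - 12\right) = \left(-2 - 4\right) \left(10 - 12\right) = \left(-6\right) \left(-2\right) = 12$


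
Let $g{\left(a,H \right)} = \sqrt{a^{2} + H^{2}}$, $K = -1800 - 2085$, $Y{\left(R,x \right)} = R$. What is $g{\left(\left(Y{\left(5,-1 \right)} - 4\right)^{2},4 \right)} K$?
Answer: $- 3885 \sqrt{17} \approx -16018.0$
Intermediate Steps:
$K = -3885$
$g{\left(a,H \right)} = \sqrt{H^{2} + a^{2}}$
$g{\left(\left(Y{\left(5,-1 \right)} - 4\right)^{2},4 \right)} K = \sqrt{4^{2} + \left(\left(5 - 4\right)^{2}\right)^{2}} \left(-3885\right) = \sqrt{16 + \left(1^{2}\right)^{2}} \left(-3885\right) = \sqrt{16 + 1^{2}} \left(-3885\right) = \sqrt{16 + 1} \left(-3885\right) = \sqrt{17} \left(-3885\right) = - 3885 \sqrt{17}$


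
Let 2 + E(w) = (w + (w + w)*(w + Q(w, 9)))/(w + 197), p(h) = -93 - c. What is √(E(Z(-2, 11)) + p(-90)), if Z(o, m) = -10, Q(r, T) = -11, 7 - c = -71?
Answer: 39*I*√3927/187 ≈ 13.069*I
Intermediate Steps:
c = 78 (c = 7 - 1*(-71) = 7 + 71 = 78)
p(h) = -171 (p(h) = -93 - 1*78 = -93 - 78 = -171)
E(w) = -2 + (w + 2*w*(-11 + w))/(197 + w) (E(w) = -2 + (w + (w + w)*(w - 11))/(w + 197) = -2 + (w + (2*w)*(-11 + w))/(197 + w) = -2 + (w + 2*w*(-11 + w))/(197 + w))
√(E(Z(-2, 11)) + p(-90)) = √((-394 - 23*(-10) + 2*(-10)²)/(197 - 10) - 171) = √((-394 + 230 + 2*100)/187 - 171) = √((-394 + 230 + 200)/187 - 171) = √((1/187)*36 - 171) = √(36/187 - 171) = √(-31941/187) = 39*I*√3927/187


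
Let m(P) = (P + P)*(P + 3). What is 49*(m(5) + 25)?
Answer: 5145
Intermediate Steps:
m(P) = 2*P*(3 + P) (m(P) = (2*P)*(3 + P) = 2*P*(3 + P))
49*(m(5) + 25) = 49*(2*5*(3 + 5) + 25) = 49*(2*5*8 + 25) = 49*(80 + 25) = 49*105 = 5145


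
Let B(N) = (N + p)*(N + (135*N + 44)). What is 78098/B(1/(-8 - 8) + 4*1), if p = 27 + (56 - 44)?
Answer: 2499136/796233 ≈ 3.1387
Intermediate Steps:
p = 39 (p = 27 + 12 = 39)
B(N) = (39 + N)*(44 + 136*N) (B(N) = (N + 39)*(N + (135*N + 44)) = (39 + N)*(N + (44 + 135*N)) = (39 + N)*(44 + 136*N))
78098/B(1/(-8 - 8) + 4*1) = 78098/(1716 + 136*(1/(-8 - 8) + 4*1)² + 5348*(1/(-8 - 8) + 4*1)) = 78098/(1716 + 136*(1/(-16) + 4)² + 5348*(1/(-16) + 4)) = 78098/(1716 + 136*(-1/16 + 4)² + 5348*(-1/16 + 4)) = 78098/(1716 + 136*(63/16)² + 5348*(63/16)) = 78098/(1716 + 136*(3969/256) + 84231/4) = 78098/(1716 + 67473/32 + 84231/4) = 78098/(796233/32) = 78098*(32/796233) = 2499136/796233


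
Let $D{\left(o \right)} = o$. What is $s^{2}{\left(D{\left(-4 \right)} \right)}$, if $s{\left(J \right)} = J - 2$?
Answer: $36$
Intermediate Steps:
$s{\left(J \right)} = -2 + J$
$s^{2}{\left(D{\left(-4 \right)} \right)} = \left(-2 - 4\right)^{2} = \left(-6\right)^{2} = 36$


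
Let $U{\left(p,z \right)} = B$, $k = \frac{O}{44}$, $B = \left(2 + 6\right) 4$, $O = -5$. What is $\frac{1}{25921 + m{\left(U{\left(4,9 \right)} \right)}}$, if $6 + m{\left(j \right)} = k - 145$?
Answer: $\frac{44}{1133875} \approx 3.8805 \cdot 10^{-5}$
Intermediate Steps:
$B = 32$ ($B = 8 \cdot 4 = 32$)
$k = - \frac{5}{44} \approx -0.11364$
$U{\left(p,z \right)} = 32$
$m{\left(j \right)} = - \frac{6649}{44}$ ($m{\left(j \right)} = -6 - \frac{6385}{44} = - \frac{6649}{44}$)
$\frac{1}{25921 + m{\left(U{\left(4,9 \right)} \right)}} = \frac{1}{25921 - \frac{6649}{44}} = \frac{1}{\frac{1133875}{44}} = \frac{44}{1133875}$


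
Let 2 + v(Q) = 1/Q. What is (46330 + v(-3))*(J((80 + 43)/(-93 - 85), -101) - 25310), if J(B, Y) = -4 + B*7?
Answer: -208787350733/178 ≈ -1.1730e+9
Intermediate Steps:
J(B, Y) = -4 + 7*B
v(Q) = -2 + 1/Q
(46330 + v(-3))*(J((80 + 43)/(-93 - 85), -101) - 25310) = (46330 + (-2 + 1/(-3)))*((-4 + 7*((80 + 43)/(-93 - 85))) - 25310) = (46330 + (-2 - ⅓))*((-4 + 7*(123/(-178))) - 25310) = (46330 - 7/3)*((-4 + 7*(123*(-1/178))) - 25310) = 138983*((-4 + 7*(-123/178)) - 25310)/3 = 138983*((-4 - 861/178) - 25310)/3 = 138983*(-1573/178 - 25310)/3 = (138983/3)*(-4506753/178) = -208787350733/178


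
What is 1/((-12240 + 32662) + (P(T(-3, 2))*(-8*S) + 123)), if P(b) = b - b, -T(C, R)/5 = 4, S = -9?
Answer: 1/20545 ≈ 4.8674e-5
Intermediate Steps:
T(C, R) = -20 (T(C, R) = -5*4 = -20)
P(b) = 0
1/((-12240 + 32662) + (P(T(-3, 2))*(-8*S) + 123)) = 1/((-12240 + 32662) + (0*(-8*(-9)) + 123)) = 1/(20422 + (0*72 + 123)) = 1/(20422 + (0 + 123)) = 1/(20422 + 123) = 1/20545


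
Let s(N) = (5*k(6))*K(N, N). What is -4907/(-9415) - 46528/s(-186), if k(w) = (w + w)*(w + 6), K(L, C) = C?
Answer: 977863/1125765 ≈ 0.86862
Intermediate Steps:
k(w) = 2*w*(6 + w) (k(w) = (2*w)*(6 + w) = 2*w*(6 + w))
s(N) = 720*N (s(N) = (5*(2*6*(6 + 6)))*N = (5*(2*6*12))*N = (5*144)*N = 720*N)
-4907/(-9415) - 46528/s(-186) = -4907/(-9415) - 46528/(720*(-186)) = -4907*(-1/9415) - 46528/(-133920) = 701/1345 - 46528*(-1/133920) = 701/1345 + 1454/4185 = 977863/1125765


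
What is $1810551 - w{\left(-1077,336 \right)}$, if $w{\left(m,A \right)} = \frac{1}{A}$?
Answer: $\frac{608345135}{336} \approx 1.8106 \cdot 10^{6}$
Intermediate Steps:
$1810551 - w{\left(-1077,336 \right)} = 1810551 - \frac{1}{336} = \frac{608345135}{336}$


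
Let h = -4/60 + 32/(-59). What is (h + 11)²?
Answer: 84566416/783225 ≈ 107.97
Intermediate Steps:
h = -539/885 (h = -4*1/60 + 32*(-1/59) = -1/15 - 32/59 = -539/885 ≈ -0.60904)
(h + 11)² = (-539/885 + 11)² = (9196/885)² = 84566416/783225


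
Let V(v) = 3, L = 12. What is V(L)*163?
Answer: 489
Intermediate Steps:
V(L)*163 = 3*163 = 489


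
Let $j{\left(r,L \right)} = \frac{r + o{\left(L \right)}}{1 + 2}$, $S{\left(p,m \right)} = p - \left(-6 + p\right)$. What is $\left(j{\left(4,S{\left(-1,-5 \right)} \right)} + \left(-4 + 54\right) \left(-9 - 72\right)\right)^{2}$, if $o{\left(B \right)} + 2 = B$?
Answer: $\frac{147428164}{9} \approx 1.6381 \cdot 10^{7}$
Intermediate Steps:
$S{\left(p,m \right)} = 6$
$o{\left(B \right)} = -2 + B$
$j{\left(r,L \right)} = - \frac{2}{3} + \frac{L}{3} + \frac{r}{3}$ ($j{\left(r,L \right)} = \frac{r + \left(-2 + L\right)}{1 + 2} = \frac{-2 + L + r}{3} = \left(-2 + L + r\right) \frac{1}{3} = - \frac{2}{3} + \frac{L}{3} + \frac{r}{3}$)
$\left(j{\left(4,S{\left(-1,-5 \right)} \right)} + \left(-4 + 54\right) \left(-9 - 72\right)\right)^{2} = \left(\left(- \frac{2}{3} + \frac{1}{3} \cdot 6 + \frac{1}{3} \cdot 4\right) + \left(-4 + 54\right) \left(-9 - 72\right)\right)^{2} = \left(\left(- \frac{2}{3} + 2 + \frac{4}{3}\right) + 50 \left(-81\right)\right)^{2} = \left(\frac{8}{3} - 4050\right)^{2} = \left(- \frac{12142}{3}\right)^{2} = \frac{147428164}{9}$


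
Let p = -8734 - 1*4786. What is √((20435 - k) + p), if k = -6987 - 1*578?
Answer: 4*√905 ≈ 120.33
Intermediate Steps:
k = -7565 (k = -6987 - 578 = -7565)
p = -13520 (p = -8734 - 4786 = -13520)
√((20435 - k) + p) = √((20435 - 1*(-7565)) - 13520) = √((20435 + 7565) - 13520) = √(28000 - 13520) = √14480 = 4*√905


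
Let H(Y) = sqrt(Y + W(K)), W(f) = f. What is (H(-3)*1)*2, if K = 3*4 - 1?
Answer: 4*sqrt(2) ≈ 5.6569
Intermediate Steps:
K = 11 (K = 12 - 1 = 11)
H(Y) = sqrt(11 + Y) (H(Y) = sqrt(Y + 11) = sqrt(11 + Y))
(H(-3)*1)*2 = (sqrt(11 - 3)*1)*2 = (sqrt(8)*1)*2 = ((2*sqrt(2))*1)*2 = (2*sqrt(2))*2 = 4*sqrt(2)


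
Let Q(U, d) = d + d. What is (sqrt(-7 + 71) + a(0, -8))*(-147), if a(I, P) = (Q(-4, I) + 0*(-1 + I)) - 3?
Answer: -735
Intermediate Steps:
Q(U, d) = 2*d
a(I, P) = -3 + 2*I (a(I, P) = (2*I + 0*(-1 + I)) - 3 = (2*I + 0) - 3 = 2*I - 3 = -3 + 2*I)
(sqrt(-7 + 71) + a(0, -8))*(-147) = (sqrt(-7 + 71) + (-3 + 2*0))*(-147) = (sqrt(64) + (-3 + 0))*(-147) = (8 - 3)*(-147) = 5*(-147) = -735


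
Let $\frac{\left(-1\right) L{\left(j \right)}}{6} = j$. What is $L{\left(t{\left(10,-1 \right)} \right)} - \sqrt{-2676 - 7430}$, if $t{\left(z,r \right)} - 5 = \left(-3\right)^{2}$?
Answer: $-84 - i \sqrt{10106} \approx -84.0 - 100.53 i$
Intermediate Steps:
$t{\left(z,r \right)} = 14$ ($t{\left(z,r \right)} = 5 + \left(-3\right)^{2} = 5 + 9 = 14$)
$L{\left(j \right)} = - 6 j$
$L{\left(t{\left(10,-1 \right)} \right)} - \sqrt{-2676 - 7430} = \left(-6\right) 14 - \sqrt{-2676 - 7430} = -84 - \sqrt{-10106} = -84 - i \sqrt{10106}$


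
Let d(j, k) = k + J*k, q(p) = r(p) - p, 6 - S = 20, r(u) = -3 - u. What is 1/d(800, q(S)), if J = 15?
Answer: 1/400 ≈ 0.0025000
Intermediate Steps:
S = -14 (S = 6 - 1*20 = 6 - 20 = -14)
q(p) = -3 - 2*p (q(p) = (-3 - p) - p = -3 - 2*p)
d(j, k) = 16*k (d(j, k) = k + 15*k = 16*k)
1/d(800, q(S)) = 1/(16*(-3 - 2*(-14))) = 1/(16*(-3 + 28)) = 1/(16*25) = 1/400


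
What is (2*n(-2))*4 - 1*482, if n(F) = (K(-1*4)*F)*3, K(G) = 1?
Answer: -530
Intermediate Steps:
n(F) = 3*F (n(F) = (1*F)*3 = F*3 = 3*F)
(2*n(-2))*4 - 1*482 = (2*(3*(-2)))*4 - 1*482 = (2*(-6))*4 - 482 = -12*4 - 482 = -48 - 482 = -530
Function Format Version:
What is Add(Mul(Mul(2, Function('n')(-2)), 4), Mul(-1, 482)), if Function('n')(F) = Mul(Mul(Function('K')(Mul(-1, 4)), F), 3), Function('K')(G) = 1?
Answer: -530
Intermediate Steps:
Function('n')(F) = Mul(3, F) (Function('n')(F) = Mul(Mul(1, F), 3) = Mul(F, 3) = Mul(3, F))
Add(Mul(Mul(2, Function('n')(-2)), 4), Mul(-1, 482)) = Add(Mul(Mul(2, Mul(3, -2)), 4), Mul(-1, 482)) = Add(Mul(Mul(2, -6), 4), -482) = Add(Mul(-12, 4), -482) = Add(-48, -482) = -530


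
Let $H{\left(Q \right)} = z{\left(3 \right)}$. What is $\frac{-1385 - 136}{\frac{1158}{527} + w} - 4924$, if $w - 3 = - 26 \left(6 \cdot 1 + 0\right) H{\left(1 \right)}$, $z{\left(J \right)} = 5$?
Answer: $- \frac{223307893}{45369} \approx -4922.0$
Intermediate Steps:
$H{\left(Q \right)} = 5$
$w = -777$ ($w = 3 - 26 \left(6 \cdot 1 + 0\right) 5 = 3 - 26 \left(6 + 0\right) 5 = 3 - 26 \cdot 6 \cdot 5 = 3 - 780 = -777$)
$\frac{-1385 - 136}{\frac{1158}{527} + w} - 4924 = \frac{-1385 - 136}{\frac{1158}{527} - 777} - 4924 = - \frac{1521}{1158 \cdot \frac{1}{527} - 777} - 4924 = - \frac{1521}{\frac{1158}{527} - 777} - 4924 = - \frac{1521}{- \frac{408321}{527}} - 4924 = \left(-1521\right) \left(- \frac{527}{408321}\right) - 4924 = \frac{89063}{45369} - 4924 = - \frac{223307893}{45369}$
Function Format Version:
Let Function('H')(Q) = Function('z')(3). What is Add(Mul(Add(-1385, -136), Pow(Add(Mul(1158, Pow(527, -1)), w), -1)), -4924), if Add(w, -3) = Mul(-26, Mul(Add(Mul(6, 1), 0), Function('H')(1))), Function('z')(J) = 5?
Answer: Rational(-223307893, 45369) ≈ -4922.0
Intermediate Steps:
Function('H')(Q) = 5
w = -777 (w = Add(3, Mul(-26, Mul(Add(Mul(6, 1), 0), 5))) = Add(3, Mul(-26, Mul(Add(6, 0), 5))) = Add(3, Mul(-26, Mul(6, 5))) = Add(3, Mul(-26, 30)) = Add(3, -780) = -777)
Add(Mul(Add(-1385, -136), Pow(Add(Mul(1158, Pow(527, -1)), w), -1)), -4924) = Add(Mul(Add(-1385, -136), Pow(Add(Mul(1158, Pow(527, -1)), -777), -1)), -4924) = Add(Mul(-1521, Pow(Add(Mul(1158, Rational(1, 527)), -777), -1)), -4924) = Add(Mul(-1521, Pow(Add(Rational(1158, 527), -777), -1)), -4924) = Add(Mul(-1521, Pow(Rational(-408321, 527), -1)), -4924) = Add(Mul(-1521, Rational(-527, 408321)), -4924) = Add(Rational(89063, 45369), -4924) = Rational(-223307893, 45369)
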